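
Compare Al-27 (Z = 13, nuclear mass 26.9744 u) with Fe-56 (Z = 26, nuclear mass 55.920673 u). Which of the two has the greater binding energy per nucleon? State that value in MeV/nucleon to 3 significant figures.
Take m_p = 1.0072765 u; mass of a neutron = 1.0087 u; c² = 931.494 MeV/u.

Fe-56; 8.81 MeV/nucleon

Al-27: Σm = 13(1.0072765) + 14(1.0087) = 27.2163945 u; Δm = 0.2419945 u; E_B = 225.42 MeV; E_B/A = 8.349 MeV
Fe-56: Σm = 26(1.0072765) + 30(1.0087) = 56.4501890 u; Δm = 0.5295160 u; E_B = 493.24 MeV; E_B/A = 8.808 MeV
Fe-56 has the higher binding energy per nucleon, so it is the more tightly bound nucleus.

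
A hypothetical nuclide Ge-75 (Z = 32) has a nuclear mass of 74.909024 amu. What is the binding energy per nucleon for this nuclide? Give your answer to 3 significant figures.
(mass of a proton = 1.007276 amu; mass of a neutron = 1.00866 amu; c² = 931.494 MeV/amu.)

Z = 32, so N = A − Z = 75 − 32 = 43.
Σm = 32·m_p + 43·m_n = 32.232832 + 43.37238 = 75.605212 amu
The mass defect is 75.605212 − 74.909024 = 0.696188 amu.
Converting to energy: 0.696188 amu × 931.494 MeV/amu = 648.495 MeV
BE/A = 648.495 MeV / 75 = 8.647 MeV/nucleon

8.65 MeV/nucleon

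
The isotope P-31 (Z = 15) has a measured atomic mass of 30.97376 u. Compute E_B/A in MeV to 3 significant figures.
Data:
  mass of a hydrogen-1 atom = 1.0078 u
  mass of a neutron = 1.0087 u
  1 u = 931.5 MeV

8.49 MeV/nucleon

The nucleus contains 15 protons and 31 − 15 = 16 neutrons.
Total constituent mass: 15 × 1.0078 + 16 × 1.0087 = 31.2562 u
Mass defect Δm = 31.2562 − 30.97376 = 0.28244 u
E_B = 0.28244 × 931.5 = 263.093 MeV
BE/A = 263.093 MeV / 31 = 8.487 MeV/nucleon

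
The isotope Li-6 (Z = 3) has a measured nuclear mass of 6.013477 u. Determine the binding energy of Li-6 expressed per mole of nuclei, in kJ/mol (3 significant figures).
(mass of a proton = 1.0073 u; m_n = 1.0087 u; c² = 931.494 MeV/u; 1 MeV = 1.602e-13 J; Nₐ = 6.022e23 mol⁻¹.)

Total constituent mass: 3 × 1.0073 + 3 × 1.0087 = 6.0480 u
The mass defect is 6.0480 − 6.013477 = 0.034523 u.
E_B = 0.034523 × 931.494 = 32.1580 MeV
Per nucleus in joules: 32.1580 MeV × 1.602e-13 J/MeV = 5.1517e-12 J
Per mole: 5.1517e-12 J × 6.022e23 mol⁻¹ = 3.1024e+12 J/mol

3.10e+09 kJ/mol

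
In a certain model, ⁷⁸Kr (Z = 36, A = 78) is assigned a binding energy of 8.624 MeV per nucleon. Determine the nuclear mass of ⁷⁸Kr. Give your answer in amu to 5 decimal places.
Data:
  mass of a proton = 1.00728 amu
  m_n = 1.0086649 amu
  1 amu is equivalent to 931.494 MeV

77.90386 amu

Total binding energy = 78 × 8.624 = 672.672 MeV
Mass defect = 672.672 MeV / (931.494 MeV/amu) = 0.7221431 amu
Constituent mass = 36(1.00728) + 42(1.0086649) = 78.6260058 amu
Nuclear mass = 78.6260058 − 0.7221431 = 77.9038627 amu ≈ 77.90386 amu (to 5 decimal places)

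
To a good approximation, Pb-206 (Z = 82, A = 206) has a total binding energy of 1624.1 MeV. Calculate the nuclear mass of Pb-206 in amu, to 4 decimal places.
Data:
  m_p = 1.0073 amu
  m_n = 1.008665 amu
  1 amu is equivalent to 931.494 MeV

Mass defect = 1624.1 MeV / (931.494 MeV/amu) = 1.743543 amu
Constituent mass = 82(1.0073) + 124(1.008665) = 207.673060 amu
Nuclear mass = 207.673060 − 1.743543 = 205.929517 amu ≈ 205.9295 amu (to 4 decimal places)

205.9295 amu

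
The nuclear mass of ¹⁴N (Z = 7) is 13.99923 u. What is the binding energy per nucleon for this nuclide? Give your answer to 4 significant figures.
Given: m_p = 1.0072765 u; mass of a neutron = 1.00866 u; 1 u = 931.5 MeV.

7.474 MeV/nucleon

Z = 7, so N = A − Z = 14 − 7 = 7.
Total constituent mass: 7 × 1.0072765 + 7 × 1.00866 = 14.1115555 u
Mass defect Δm = 14.1115555 − 13.99923 = 0.1123255 u
Binding energy = Δm·c² = 0.1123255 × 931.5 MeV/u = 104.631 MeV
Per nucleon: 104.631 / 14 = 7.474 MeV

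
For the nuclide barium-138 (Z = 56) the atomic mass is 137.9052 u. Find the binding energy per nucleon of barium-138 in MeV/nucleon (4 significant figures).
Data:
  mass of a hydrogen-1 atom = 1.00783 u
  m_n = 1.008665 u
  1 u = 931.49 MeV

Total constituent mass: 56 × 1.00783 + 82 × 1.008665 = 139.149010 u
Mass defect Δm = 139.149010 − 137.9052 = 1.243810 u
Binding energy = Δm·c² = 1.243810 × 931.49 MeV/u = 1158.60 MeV
BE/A = 1158.60 MeV / 138 = 8.396 MeV/nucleon

8.396 MeV/nucleon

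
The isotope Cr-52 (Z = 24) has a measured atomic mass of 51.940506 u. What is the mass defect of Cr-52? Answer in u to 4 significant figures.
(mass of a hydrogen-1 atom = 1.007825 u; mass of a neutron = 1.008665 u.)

Total constituent mass: 24 × 1.007825 + 28 × 1.008665 = 52.430420 u
Mass defect Δm = 52.430420 − 51.940506 = 0.489914 u

0.4899 u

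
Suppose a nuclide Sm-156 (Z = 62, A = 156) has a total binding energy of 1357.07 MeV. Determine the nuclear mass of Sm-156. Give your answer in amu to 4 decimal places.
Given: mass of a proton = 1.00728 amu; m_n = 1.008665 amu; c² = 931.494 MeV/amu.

Mass defect = 1357.07 MeV / (931.494 MeV/amu) = 1.456875 amu
Constituent mass = 62(1.00728) + 94(1.008665) = 157.265870 amu
Nuclear mass = 157.265870 − 1.456875 = 155.808995 amu ≈ 155.8090 amu (to 4 decimal places)

155.8090 amu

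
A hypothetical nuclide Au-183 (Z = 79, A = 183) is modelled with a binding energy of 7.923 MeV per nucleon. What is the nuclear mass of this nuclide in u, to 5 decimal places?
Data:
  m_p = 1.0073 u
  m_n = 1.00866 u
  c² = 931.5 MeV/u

182.92081 u

Total binding energy = 183 × 7.923 = 1449.909 MeV
Mass defect = 1449.909 MeV / (931.5 MeV/u) = 1.5565314 u
Constituent mass = 79(1.0073) + 104(1.00866) = 184.47734 u
Nuclear mass = 184.47734 − 1.5565314 = 182.9208086 u ≈ 182.92081 u (to 5 decimal places)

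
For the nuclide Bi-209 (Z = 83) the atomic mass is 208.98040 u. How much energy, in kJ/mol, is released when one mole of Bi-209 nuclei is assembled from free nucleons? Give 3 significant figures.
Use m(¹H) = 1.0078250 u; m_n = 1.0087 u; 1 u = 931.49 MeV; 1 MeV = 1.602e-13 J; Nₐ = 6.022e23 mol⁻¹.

Mass of separated nucleons = 83(1.0078250) + 126(1.0087) = 83.6494750 + 127.0962 = 210.7456750 u
Mass defect Δm = 210.7456750 − 208.98040 = 1.7652750 u
Binding energy = Δm·c² = 1.7652750 × 931.49 MeV/u = 1644.34 MeV
Per nucleus in joules: 1644.34 MeV × 1.602e-13 J/MeV = 2.6342e-10 J
Per mole: 2.6342e-10 J × 6.022e23 mol⁻¹ = 1.5863e+14 J/mol

1.59e+11 kJ/mol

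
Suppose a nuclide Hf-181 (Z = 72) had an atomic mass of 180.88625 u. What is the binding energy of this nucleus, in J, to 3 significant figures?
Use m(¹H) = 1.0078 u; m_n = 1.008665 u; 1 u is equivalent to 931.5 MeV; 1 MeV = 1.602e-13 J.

2.42e-10 J

The nucleus contains 72 protons and 181 − 72 = 109 neutrons.
Σm = 72·m(¹H) + 109·m_n = 72.5616 + 109.944485 = 182.506085 u
Mass defect Δm = 182.506085 − 180.88625 = 1.619835 u
E_B = 1.619835 × 931.5 = 1508.88 MeV
In joules: 1508.88 MeV × 1.602e-13 J/MeV = 2.4172e-10 J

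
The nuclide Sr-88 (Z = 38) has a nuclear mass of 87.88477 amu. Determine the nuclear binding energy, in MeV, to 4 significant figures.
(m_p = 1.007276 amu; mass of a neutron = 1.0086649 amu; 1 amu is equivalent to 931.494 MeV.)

768.4 MeV

Σm = 38·m_p + 50·m_n = 38.276488 + 50.4332450 = 88.7097330 amu
Mass defect Δm = 88.7097330 − 87.88477 = 0.8249630 amu
Binding energy = Δm·c² = 0.8249630 × 931.494 MeV/amu = 768.448 MeV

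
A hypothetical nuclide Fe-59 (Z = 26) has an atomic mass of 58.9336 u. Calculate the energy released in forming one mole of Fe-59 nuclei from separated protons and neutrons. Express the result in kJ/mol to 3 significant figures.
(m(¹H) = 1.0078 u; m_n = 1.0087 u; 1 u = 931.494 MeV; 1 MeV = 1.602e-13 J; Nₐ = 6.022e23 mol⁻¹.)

Z = 26, so N = A − Z = 59 − 26 = 33.
Σm = 26·m(¹H) + 33·m_n = 26.2028 + 33.2871 = 59.4899 u
Δm = 59.4899 − 58.9336 = 0.5563 u
E_B = 0.5563 × 931.494 = 518.190 MeV
Per nucleus in joules: 518.190 MeV × 1.602e-13 J/MeV = 8.3014e-11 J
Per mole: 8.3014e-11 J × 6.022e23 mol⁻¹ = 4.9991e+13 J/mol

5.00e+10 kJ/mol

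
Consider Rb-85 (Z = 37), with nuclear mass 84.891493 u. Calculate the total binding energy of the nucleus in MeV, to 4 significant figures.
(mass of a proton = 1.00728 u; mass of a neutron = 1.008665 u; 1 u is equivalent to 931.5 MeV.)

739.4 MeV

The nucleus contains 37 protons and 85 − 37 = 48 neutrons.
Total constituent mass: 37 × 1.00728 + 48 × 1.008665 = 85.685280 u
Δm = 85.685280 − 84.891493 = 0.793787 u
E_B = 0.793787 × 931.5 = 739.413 MeV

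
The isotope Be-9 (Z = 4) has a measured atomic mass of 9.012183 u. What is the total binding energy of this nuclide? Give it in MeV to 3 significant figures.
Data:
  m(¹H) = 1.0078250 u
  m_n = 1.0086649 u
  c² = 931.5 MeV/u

58.2 MeV

Total constituent mass: 4 × 1.0078250 + 5 × 1.0086649 = 9.0746245 u
Δm = 9.0746245 − 9.012183 = 0.0624415 u
E_B = 0.0624415 × 931.5 = 58.1643 MeV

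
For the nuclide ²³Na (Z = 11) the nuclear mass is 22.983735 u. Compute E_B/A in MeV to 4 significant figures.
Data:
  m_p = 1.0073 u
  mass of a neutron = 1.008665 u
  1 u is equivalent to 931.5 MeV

Mass of separated nucleons = 11(1.0073) + 12(1.008665) = 11.0803 + 12.103980 = 23.184280 u
Mass defect Δm = 23.184280 − 22.983735 = 0.200545 u
Binding energy = Δm·c² = 0.200545 × 931.5 MeV/u = 186.808 MeV
BE/A = 186.808 MeV / 23 = 8.122 MeV/nucleon

8.122 MeV/nucleon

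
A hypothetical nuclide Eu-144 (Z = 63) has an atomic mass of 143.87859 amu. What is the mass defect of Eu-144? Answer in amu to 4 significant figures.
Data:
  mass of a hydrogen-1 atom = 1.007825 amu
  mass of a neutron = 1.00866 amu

The nucleus contains 63 protons and 144 − 63 = 81 neutrons.
Mass of separated nucleons = 63(1.007825) + 81(1.00866) = 63.492975 + 81.70146 = 145.194435 amu
The mass defect is 145.194435 − 143.87859 = 1.315845 amu.

1.316 amu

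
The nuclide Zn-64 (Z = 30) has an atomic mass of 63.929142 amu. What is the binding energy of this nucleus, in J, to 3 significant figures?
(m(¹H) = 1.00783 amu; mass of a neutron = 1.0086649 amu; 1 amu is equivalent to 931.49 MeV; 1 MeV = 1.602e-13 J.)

8.96e-11 J

Z = 30, so N = A − Z = 64 − 30 = 34.
Σm = 30·m(¹H) + 34·m_n = 30.23490 + 34.2946066 = 64.5295066 amu
Δm = 64.5295066 − 63.929142 = 0.6003646 amu
Converting to energy: 0.6003646 amu × 931.49 MeV/amu = 559.234 MeV
In joules: 559.234 MeV × 1.602e-13 J/MeV = 8.9589e-11 J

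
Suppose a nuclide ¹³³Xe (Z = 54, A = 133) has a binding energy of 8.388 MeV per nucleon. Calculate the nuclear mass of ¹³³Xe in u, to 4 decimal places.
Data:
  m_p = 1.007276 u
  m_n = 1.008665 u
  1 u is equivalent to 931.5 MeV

Total binding energy = 133 × 8.388 = 1115.604 MeV
Mass defect = 1115.604 MeV / (931.5 MeV/u) = 1.197643 u
Constituent mass = 54(1.007276) + 79(1.008665) = 134.077439 u
Nuclear mass = 134.077439 − 1.197643 = 132.879796 u ≈ 132.8798 u (to 4 decimal places)

132.8798 u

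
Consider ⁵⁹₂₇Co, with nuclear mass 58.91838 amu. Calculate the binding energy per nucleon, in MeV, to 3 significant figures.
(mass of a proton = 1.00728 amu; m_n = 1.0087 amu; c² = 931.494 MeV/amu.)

8.79 MeV/nucleon

Σm = 27·m_p + 32·m_n = 27.19656 + 32.2784 = 59.47496 amu
Mass defect Δm = 59.47496 − 58.91838 = 0.55658 amu
Binding energy = Δm·c² = 0.55658 × 931.494 MeV/amu = 518.451 MeV
Dividing by A = 59 gives 8.787 MeV per nucleon.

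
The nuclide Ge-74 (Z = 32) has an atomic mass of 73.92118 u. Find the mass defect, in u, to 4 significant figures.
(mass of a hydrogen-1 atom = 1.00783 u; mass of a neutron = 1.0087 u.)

Z = 32, so N = A − Z = 74 − 32 = 42.
Σm = 32·m(¹H) + 42·m_n = 32.25056 + 42.3654 = 74.61596 u
Mass defect Δm = 74.61596 − 73.92118 = 0.69478 u

0.6948 u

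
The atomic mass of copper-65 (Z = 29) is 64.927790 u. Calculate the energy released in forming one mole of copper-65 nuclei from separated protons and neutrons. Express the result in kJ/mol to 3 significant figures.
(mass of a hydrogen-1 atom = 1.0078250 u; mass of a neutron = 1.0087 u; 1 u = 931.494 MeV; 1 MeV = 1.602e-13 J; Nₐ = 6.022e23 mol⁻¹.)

5.50e+10 kJ/mol

The nucleus contains 29 protons and 65 − 29 = 36 neutrons.
Mass of separated nucleons = 29(1.0078250) + 36(1.0087) = 29.2269250 + 36.3132 = 65.5401250 u
Mass defect Δm = 65.5401250 − 64.927790 = 0.6123350 u
E_B = 0.6123350 × 931.494 = 570.386 MeV
Per nucleus in joules: 570.386 MeV × 1.602e-13 J/MeV = 9.1376e-11 J
Per mole: 9.1376e-11 J × 6.022e23 mol⁻¹ = 5.5027e+13 J/mol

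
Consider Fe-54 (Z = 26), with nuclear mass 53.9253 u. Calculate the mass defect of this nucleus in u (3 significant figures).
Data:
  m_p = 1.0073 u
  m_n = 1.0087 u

The nucleus contains 26 protons and 54 − 26 = 28 neutrons.
Total constituent mass: 26 × 1.0073 + 28 × 1.0087 = 54.4334 u
The mass defect is 54.4334 − 53.9253 = 0.5081 u.

0.508 u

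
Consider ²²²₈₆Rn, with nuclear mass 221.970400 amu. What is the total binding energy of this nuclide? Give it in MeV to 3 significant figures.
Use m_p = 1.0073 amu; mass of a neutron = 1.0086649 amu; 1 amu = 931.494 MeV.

1710 MeV

Z = 86, so N = A − Z = 222 − 86 = 136.
Mass of separated nucleons = 86(1.0073) + 136(1.0086649) = 86.6278 + 137.1784264 = 223.8062264 amu
The mass defect is 223.8062264 − 221.970400 = 1.8358264 amu.
E_B = 1.8358264 × 931.494 = 1710.06 MeV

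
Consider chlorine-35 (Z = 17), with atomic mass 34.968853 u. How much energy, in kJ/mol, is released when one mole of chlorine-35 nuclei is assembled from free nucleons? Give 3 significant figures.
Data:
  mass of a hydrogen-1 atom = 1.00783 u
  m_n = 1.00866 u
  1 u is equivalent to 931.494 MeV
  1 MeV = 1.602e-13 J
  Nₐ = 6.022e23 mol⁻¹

With 17 protons and 18 neutrons (A = 35):
Mass of separated nucleons = 17(1.00783) + 18(1.00866) = 17.13311 + 18.15588 = 35.28899 u
Mass defect Δm = 35.28899 − 34.968853 = 0.320137 u
Converting to energy: 0.320137 u × 931.494 MeV/u = 298.206 MeV
Per nucleus in joules: 298.206 MeV × 1.602e-13 J/MeV = 4.7773e-11 J
Per mole: 4.7773e-11 J × 6.022e23 mol⁻¹ = 2.8769e+13 J/mol

2.88e+10 kJ/mol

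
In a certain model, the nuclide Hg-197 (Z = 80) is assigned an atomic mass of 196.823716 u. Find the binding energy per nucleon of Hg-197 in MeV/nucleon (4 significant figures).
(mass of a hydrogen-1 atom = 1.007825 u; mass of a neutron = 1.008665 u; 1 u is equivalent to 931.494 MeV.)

Total constituent mass: 80 × 1.007825 + 117 × 1.008665 = 198.639805 u
Δm = 198.639805 − 196.823716 = 1.816089 u
Converting to energy: 1.816089 u × 931.494 MeV/u = 1691.68 MeV
Dividing by A = 197 gives 8.587 MeV per nucleon.

8.587 MeV/nucleon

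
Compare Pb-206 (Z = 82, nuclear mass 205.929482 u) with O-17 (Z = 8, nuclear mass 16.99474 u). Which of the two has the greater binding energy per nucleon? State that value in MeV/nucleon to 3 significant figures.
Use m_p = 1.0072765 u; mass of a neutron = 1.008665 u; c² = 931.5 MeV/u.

Pb-206: Σm = 82(1.0072765) + 124(1.008665) = 207.6711330 u; Δm = 1.7416510 u; E_B = 1622.3 MeV; E_B/A = 7.875 MeV
O-17: Σm = 8(1.0072765) + 9(1.008665) = 17.1361970 u; Δm = 0.1414570 u; E_B = 131.77 MeV; E_B/A = 7.751 MeV
Pb-206 has the higher binding energy per nucleon, so it is the more tightly bound nucleus.

Pb-206; 7.88 MeV/nucleon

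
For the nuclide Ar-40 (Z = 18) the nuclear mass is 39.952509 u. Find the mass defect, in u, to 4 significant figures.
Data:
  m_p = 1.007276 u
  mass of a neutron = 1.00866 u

0.3690 u

The nucleus contains 18 protons and 40 − 18 = 22 neutrons.
Total constituent mass: 18 × 1.007276 + 22 × 1.00866 = 40.321488 u
Δm = 40.321488 − 39.952509 = 0.368979 u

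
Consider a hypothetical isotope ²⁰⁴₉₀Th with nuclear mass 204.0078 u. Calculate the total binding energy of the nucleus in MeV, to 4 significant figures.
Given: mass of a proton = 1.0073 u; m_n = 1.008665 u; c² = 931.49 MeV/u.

Total constituent mass: 90 × 1.0073 + 114 × 1.008665 = 205.644810 u
Δm = 205.644810 − 204.0078 = 1.637010 u
Converting to energy: 1.637010 u × 931.49 MeV/u = 1524.86 MeV

1525 MeV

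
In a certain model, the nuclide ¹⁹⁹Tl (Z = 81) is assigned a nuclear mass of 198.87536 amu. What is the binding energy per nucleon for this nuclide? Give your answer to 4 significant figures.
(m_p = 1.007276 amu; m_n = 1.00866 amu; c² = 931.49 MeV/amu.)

Z = 81, so N = A − Z = 199 − 81 = 118.
Σm = 81·m_p + 118·m_n = 81.589356 + 119.02188 = 200.611236 amu
Mass defect Δm = 200.611236 − 198.87536 = 1.735876 amu
E_B = 1.735876 × 931.49 = 1616.95 MeV
Per nucleon: 1616.95 / 199 = 8.125 MeV

8.125 MeV/nucleon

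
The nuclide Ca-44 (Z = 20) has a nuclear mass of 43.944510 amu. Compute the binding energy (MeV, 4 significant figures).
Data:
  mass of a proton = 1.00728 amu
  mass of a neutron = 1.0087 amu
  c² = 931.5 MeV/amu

381.8 MeV

Mass of separated nucleons = 20(1.00728) + 24(1.0087) = 20.14560 + 24.2088 = 44.35440 amu
Δm = 44.35440 − 43.944510 = 0.409890 amu
Binding energy = Δm·c² = 0.409890 × 931.5 MeV/amu = 381.813 MeV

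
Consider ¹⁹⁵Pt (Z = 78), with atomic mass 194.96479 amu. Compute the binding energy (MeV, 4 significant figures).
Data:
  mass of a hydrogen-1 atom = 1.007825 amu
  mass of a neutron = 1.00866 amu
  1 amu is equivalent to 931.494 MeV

Σm = 78·m(¹H) + 117·m_n = 78.610350 + 118.01322 = 196.623570 amu
Mass defect Δm = 196.623570 − 194.96479 = 1.658780 amu
E_B = 1.658780 × 931.494 = 1545.14 MeV

1545 MeV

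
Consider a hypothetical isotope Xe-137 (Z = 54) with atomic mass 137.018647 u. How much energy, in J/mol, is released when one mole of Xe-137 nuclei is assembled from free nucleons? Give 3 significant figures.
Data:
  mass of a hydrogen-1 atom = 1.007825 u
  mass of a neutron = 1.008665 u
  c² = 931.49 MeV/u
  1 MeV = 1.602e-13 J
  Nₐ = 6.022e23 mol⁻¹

Z = 54, so N = A − Z = 137 − 54 = 83.
Mass of separated nucleons = 54(1.007825) + 83(1.008665) = 54.422550 + 83.719195 = 138.141745 u
Δm = 138.141745 − 137.018647 = 1.123098 u
Binding energy = Δm·c² = 1.123098 × 931.49 MeV/u = 1046.15 MeV
Per nucleus in joules: 1046.15 MeV × 1.602e-13 J/MeV = 1.6759e-10 J
Per mole: 1.6759e-10 J × 6.022e23 mol⁻¹ = 1.0092e+14 J/mol

1.01e+14 J/mol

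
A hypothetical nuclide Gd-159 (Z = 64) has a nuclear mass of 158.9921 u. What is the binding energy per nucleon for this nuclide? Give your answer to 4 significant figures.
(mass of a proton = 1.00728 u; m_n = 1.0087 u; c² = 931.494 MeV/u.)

Σm = 64·m_p + 95·m_n = 64.46592 + 95.8265 = 160.29242 u
Mass defect Δm = 160.29242 − 158.9921 = 1.30032 u
E_B = 1.30032 × 931.494 = 1211.24 MeV
BE/A = 1211.24 MeV / 159 = 7.618 MeV/nucleon

7.618 MeV/nucleon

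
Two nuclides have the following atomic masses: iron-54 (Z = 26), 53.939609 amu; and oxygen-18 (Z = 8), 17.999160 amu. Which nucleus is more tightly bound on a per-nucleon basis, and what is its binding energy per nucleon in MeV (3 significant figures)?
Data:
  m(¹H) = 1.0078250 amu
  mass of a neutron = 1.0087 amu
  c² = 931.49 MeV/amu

iron-54: Σm = 26(1.0078250) + 28(1.0087) = 54.4470500 amu; Δm = 0.5074410 amu; E_B = 472.68 MeV; E_B/A = 8.753 MeV
oxygen-18: Σm = 8(1.0078250) + 10(1.0087) = 18.1496000 amu; Δm = 0.1504400 amu; E_B = 140.13 MeV; E_B/A = 7.785 MeV
iron-54 has the higher binding energy per nucleon, so it is the more tightly bound nucleus.

iron-54; 8.75 MeV/nucleon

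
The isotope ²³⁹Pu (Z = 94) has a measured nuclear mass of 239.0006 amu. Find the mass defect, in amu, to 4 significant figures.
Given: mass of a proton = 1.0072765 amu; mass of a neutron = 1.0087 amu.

Mass of separated nucleons = 94(1.0072765) + 145(1.0087) = 94.6839910 + 146.2615 = 240.9454910 amu
Δm = 240.9454910 − 239.0006 = 1.9448910 amu

1.945 amu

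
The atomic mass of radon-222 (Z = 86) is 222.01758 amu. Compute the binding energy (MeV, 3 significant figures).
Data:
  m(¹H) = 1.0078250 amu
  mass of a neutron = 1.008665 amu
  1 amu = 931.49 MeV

1710 MeV

Mass of separated nucleons = 86(1.0078250) + 136(1.008665) = 86.6729500 + 137.178440 = 223.8513900 amu
Mass defect Δm = 223.8513900 − 222.01758 = 1.8338100 amu
Converting to energy: 1.8338100 amu × 931.49 MeV/amu = 1708.18 MeV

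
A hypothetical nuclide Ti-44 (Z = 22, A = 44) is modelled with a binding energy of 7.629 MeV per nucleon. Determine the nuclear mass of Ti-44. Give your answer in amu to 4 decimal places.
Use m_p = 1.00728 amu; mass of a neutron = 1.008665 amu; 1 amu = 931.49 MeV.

Total binding energy = 44 × 7.629 = 335.676 MeV
Mass defect = 335.676 MeV / (931.49 MeV/amu) = 0.360365 amu
Constituent mass = 22(1.00728) + 22(1.008665) = 44.350790 amu
Nuclear mass = 44.350790 − 0.360365 = 43.990425 amu ≈ 43.9904 amu (to 4 decimal places)

43.9904 amu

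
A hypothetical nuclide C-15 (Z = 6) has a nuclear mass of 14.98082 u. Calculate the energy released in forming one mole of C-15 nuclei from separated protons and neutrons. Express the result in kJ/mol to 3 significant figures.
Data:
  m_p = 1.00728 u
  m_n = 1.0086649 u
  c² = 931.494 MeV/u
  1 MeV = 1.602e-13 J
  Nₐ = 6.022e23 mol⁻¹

With 6 protons and 9 neutrons (A = 15):
Σm = 6·m_p + 9·m_n = 6.04368 + 9.0779841 = 15.1216641 u
Mass defect Δm = 15.1216641 − 14.98082 = 0.1408441 u
E_B = 0.1408441 × 931.494 = 131.195 MeV
Per nucleus in joules: 131.195 MeV × 1.602e-13 J/MeV = 2.1017e-11 J
Per mole: 2.1017e-11 J × 6.022e23 mol⁻¹ = 1.2656e+13 J/mol

1.27e+10 kJ/mol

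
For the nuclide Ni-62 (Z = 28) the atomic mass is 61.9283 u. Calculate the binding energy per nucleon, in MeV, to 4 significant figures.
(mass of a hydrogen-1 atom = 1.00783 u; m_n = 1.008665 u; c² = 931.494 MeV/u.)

8.797 MeV/nucleon

Σm = 28·m(¹H) + 34·m_n = 28.21924 + 34.294610 = 62.513850 u
The mass defect is 62.513850 − 61.9283 = 0.585550 u.
Binding energy = Δm·c² = 0.585550 × 931.494 MeV/u = 545.436 MeV
Per nucleon: 545.436 / 62 = 8.797 MeV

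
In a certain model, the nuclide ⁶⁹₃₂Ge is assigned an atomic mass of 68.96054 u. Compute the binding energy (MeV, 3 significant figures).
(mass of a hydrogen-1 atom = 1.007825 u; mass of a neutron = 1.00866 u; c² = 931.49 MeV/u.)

Σm = 32·m(¹H) + 37·m_n = 32.250400 + 37.32042 = 69.570820 u
Δm = 69.570820 − 68.96054 = 0.610280 u
Binding energy = Δm·c² = 0.610280 × 931.49 MeV/u = 568.470 MeV

568 MeV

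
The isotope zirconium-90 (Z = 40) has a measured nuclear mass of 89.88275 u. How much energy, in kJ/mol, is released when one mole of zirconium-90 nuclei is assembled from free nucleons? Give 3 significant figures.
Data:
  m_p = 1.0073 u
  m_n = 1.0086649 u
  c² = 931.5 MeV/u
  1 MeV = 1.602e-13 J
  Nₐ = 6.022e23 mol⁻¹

7.57e+10 kJ/mol

The nucleus contains 40 protons and 90 − 40 = 50 neutrons.
Total constituent mass: 40 × 1.0073 + 50 × 1.0086649 = 90.7252450 u
Mass defect Δm = 90.7252450 − 89.88275 = 0.8424950 u
Converting to energy: 0.8424950 u × 931.5 MeV/u = 784.784 MeV
Per nucleus in joules: 784.784 MeV × 1.602e-13 J/MeV = 1.2572e-10 J
Per mole: 1.2572e-10 J × 6.022e23 mol⁻¹ = 7.5709e+13 J/mol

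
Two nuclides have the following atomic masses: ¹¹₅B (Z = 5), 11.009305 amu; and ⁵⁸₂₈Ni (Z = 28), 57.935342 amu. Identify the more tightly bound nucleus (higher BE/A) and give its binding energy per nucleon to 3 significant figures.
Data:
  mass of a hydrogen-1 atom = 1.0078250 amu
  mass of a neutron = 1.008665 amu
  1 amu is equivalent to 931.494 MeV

¹¹₅B: Σm = 5(1.0078250) + 6(1.008665) = 11.0911150 amu; Δm = 0.0818100 amu; E_B = 76.206 MeV; E_B/A = 6.928 MeV
⁵⁸₂₈Ni: Σm = 28(1.0078250) + 30(1.008665) = 58.4790500 amu; Δm = 0.5437080 amu; E_B = 506.46 MeV; E_B/A = 8.732 MeV
⁵⁸₂₈Ni has the higher binding energy per nucleon, so it is the more tightly bound nucleus.

⁵⁸₂₈Ni; 8.73 MeV/nucleon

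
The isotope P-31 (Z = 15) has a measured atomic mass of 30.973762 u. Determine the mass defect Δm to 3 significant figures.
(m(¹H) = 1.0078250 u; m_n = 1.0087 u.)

Total constituent mass: 15 × 1.0078250 + 16 × 1.0087 = 31.2565750 u
Δm = 31.2565750 − 30.973762 = 0.2828130 u

0.283 u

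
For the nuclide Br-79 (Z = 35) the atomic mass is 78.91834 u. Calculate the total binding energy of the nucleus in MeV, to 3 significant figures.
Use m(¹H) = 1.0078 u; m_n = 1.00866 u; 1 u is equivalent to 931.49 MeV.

With 35 protons and 44 neutrons (A = 79):
Mass of separated nucleons = 35(1.0078) + 44(1.00866) = 35.2730 + 44.38104 = 79.65404 u
Mass defect Δm = 79.65404 − 78.91834 = 0.73570 u
Converting to energy: 0.73570 u × 931.49 MeV/u = 685.297 MeV

685 MeV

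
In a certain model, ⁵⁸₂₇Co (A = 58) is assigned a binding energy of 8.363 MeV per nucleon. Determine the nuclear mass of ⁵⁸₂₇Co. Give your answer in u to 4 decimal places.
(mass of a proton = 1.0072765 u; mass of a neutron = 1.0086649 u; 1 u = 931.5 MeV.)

57.9444 u

Total binding energy = 58 × 8.363 = 485.054 MeV
Mass defect = 485.054 MeV / (931.5 MeV/u) = 0.520724 u
Constituent mass = 27(1.0072765) + 31(1.0086649) = 58.4650774 u
Nuclear mass = 58.4650774 − 0.520724 = 57.9443534 u ≈ 57.9444 u (to 4 decimal places)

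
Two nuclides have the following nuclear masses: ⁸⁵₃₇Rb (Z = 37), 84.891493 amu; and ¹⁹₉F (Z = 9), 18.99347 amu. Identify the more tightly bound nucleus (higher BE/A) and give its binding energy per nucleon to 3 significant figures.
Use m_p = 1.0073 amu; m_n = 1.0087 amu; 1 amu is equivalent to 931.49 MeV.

⁸⁵₃₇Rb: Σm = 37(1.0073) + 48(1.0087) = 85.6877 amu; Δm = 0.796207 amu; E_B = 741.66 MeV; E_B/A = 8.725 MeV
¹⁹₉F: Σm = 9(1.0073) + 10(1.0087) = 19.1527 amu; Δm = 0.15923 amu; E_B = 148.32 MeV; E_B/A = 7.806 MeV
⁸⁵₃₇Rb has the higher binding energy per nucleon, so it is the more tightly bound nucleus.

⁸⁵₃₇Rb; 8.73 MeV/nucleon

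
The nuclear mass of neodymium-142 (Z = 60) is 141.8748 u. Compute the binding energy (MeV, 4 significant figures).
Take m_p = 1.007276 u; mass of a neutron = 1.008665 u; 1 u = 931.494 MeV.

1185 MeV

With 60 protons and 82 neutrons (A = 142):
Σm = 60·m_p + 82·m_n = 60.436560 + 82.710530 = 143.147090 u
Δm = 143.147090 − 141.8748 = 1.272290 u
Binding energy = Δm·c² = 1.272290 × 931.494 MeV/u = 1185.13 MeV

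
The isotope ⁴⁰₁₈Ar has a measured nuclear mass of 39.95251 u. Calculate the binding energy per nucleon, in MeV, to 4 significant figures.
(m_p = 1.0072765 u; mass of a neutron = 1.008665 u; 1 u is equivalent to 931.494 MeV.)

8.595 MeV/nucleon

With 18 protons and 22 neutrons (A = 40):
Mass of separated nucleons = 18(1.0072765) + 22(1.008665) = 18.1309770 + 22.190630 = 40.3216070 u
The mass defect is 40.3216070 − 39.95251 = 0.3690970 u.
Converting to energy: 0.3690970 u × 931.494 MeV/u = 343.812 MeV
BE/A = 343.812 MeV / 40 = 8.595 MeV/nucleon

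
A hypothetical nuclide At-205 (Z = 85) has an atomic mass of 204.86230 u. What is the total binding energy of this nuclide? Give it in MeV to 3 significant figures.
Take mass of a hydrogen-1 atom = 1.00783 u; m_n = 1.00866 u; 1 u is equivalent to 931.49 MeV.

1720 MeV

With 85 protons and 120 neutrons (A = 205):
Total constituent mass: 85 × 1.00783 + 120 × 1.00866 = 206.70475 u
Mass defect Δm = 206.70475 − 204.86230 = 1.84245 u
Binding energy = Δm·c² = 1.84245 × 931.49 MeV/u = 1716.22 MeV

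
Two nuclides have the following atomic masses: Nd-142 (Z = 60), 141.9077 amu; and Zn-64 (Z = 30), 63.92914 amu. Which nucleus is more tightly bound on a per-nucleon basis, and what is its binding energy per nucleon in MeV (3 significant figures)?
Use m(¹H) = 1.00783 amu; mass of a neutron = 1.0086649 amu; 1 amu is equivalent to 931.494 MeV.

Nd-142: Σm = 60(1.00783) + 82(1.0086649) = 143.1803218 amu; Δm = 1.2726218 amu; E_B = 1185.4 MeV; E_B/A = 8.348 MeV
Zn-64: Σm = 30(1.00783) + 34(1.0086649) = 64.5295066 amu; Δm = 0.6003666 amu; E_B = 559.24 MeV; E_B/A = 8.738 MeV
Zn-64 has the higher binding energy per nucleon, so it is the more tightly bound nucleus.

Zn-64; 8.74 MeV/nucleon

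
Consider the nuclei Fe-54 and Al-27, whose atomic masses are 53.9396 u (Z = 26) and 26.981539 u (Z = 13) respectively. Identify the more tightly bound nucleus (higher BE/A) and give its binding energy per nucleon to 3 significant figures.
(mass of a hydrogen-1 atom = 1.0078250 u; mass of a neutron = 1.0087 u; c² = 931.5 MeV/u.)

Fe-54: Σm = 26(1.0078250) + 28(1.0087) = 54.4470500 u; Δm = 0.5074500 u; E_B = 472.69 MeV; E_B/A = 8.754 MeV
Al-27: Σm = 13(1.0078250) + 14(1.0087) = 27.2235250 u; Δm = 0.2419860 u; E_B = 225.41 MeV; E_B/A = 8.349 MeV
Fe-54 has the higher binding energy per nucleon, so it is the more tightly bound nucleus.

Fe-54; 8.75 MeV/nucleon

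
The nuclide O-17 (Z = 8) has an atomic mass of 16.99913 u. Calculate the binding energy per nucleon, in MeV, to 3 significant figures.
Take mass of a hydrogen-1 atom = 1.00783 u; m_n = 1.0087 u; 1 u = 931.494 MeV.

7.77 MeV/nucleon

With 8 protons and 9 neutrons (A = 17):
Total constituent mass: 8 × 1.00783 + 9 × 1.0087 = 17.14094 u
The mass defect is 17.14094 − 16.99913 = 0.14181 u.
Converting to energy: 0.14181 u × 931.494 MeV/u = 132.095 MeV
Per nucleon: 132.095 / 17 = 7.770 MeV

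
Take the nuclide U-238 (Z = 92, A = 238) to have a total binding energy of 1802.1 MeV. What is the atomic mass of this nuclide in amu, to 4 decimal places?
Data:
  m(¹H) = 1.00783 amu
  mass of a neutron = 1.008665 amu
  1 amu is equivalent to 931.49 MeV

Mass defect = 1802.1 MeV / (931.49 MeV/amu) = 1.934642 amu
Constituent mass = 92(1.00783) + 146(1.008665) = 239.985450 amu
Atomic mass = 239.985450 − 1.934642 = 238.050808 amu ≈ 238.0508 amu (to 4 decimal places)

238.0508 amu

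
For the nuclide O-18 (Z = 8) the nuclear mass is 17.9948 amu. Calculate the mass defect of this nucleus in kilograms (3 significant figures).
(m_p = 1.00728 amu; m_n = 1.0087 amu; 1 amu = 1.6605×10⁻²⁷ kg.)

2.50e-28 kg

Z = 8, so N = A − Z = 18 − 8 = 10.
Total constituent mass: 8 × 1.00728 + 10 × 1.0087 = 18.14524 amu
Mass defect Δm = 18.14524 − 17.9948 = 0.15044 amu
In SI units: 0.15044 amu × 1.6605×10⁻²⁷ kg/amu = 2.4981e-28 kg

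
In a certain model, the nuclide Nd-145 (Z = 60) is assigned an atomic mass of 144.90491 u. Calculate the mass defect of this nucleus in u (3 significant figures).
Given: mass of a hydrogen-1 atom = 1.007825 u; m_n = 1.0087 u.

1.30 u

Σm = 60·m(¹H) + 85·m_n = 60.469500 + 85.7395 = 146.209000 u
Mass defect Δm = 146.209000 − 144.90491 = 1.304090 u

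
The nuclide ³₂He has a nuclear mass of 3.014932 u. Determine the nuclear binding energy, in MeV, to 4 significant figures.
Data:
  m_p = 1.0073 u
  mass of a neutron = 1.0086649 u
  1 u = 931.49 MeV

The nucleus contains 2 protons and 3 − 2 = 1 neutrons.
Total constituent mass: 2 × 1.0073 + 1 × 1.0086649 = 3.0232649 u
The mass defect is 3.0232649 − 3.014932 = 0.0083329 u.
E_B = 0.0083329 × 931.49 = 7.76201 MeV

7.762 MeV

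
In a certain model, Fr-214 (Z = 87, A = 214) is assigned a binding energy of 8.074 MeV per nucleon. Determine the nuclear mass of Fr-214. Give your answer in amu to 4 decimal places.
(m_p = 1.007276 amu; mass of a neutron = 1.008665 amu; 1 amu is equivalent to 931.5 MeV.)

213.8786 amu

Total binding energy = 214 × 8.074 = 1727.836 MeV
Mass defect = 1727.836 MeV / (931.5 MeV/amu) = 1.854896 amu
Constituent mass = 87(1.007276) + 127(1.008665) = 215.733467 amu
Nuclear mass = 215.733467 − 1.854896 = 213.878571 amu ≈ 213.8786 amu (to 4 decimal places)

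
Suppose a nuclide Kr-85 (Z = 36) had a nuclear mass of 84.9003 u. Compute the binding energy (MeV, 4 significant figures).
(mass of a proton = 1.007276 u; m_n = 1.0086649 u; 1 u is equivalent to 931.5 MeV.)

Z = 36, so N = A − Z = 85 − 36 = 49.
Total constituent mass: 36 × 1.007276 + 49 × 1.0086649 = 85.6865161 u
Mass defect Δm = 85.6865161 − 84.9003 = 0.7862161 u
E_B = 0.7862161 × 931.5 = 732.360 MeV

732.4 MeV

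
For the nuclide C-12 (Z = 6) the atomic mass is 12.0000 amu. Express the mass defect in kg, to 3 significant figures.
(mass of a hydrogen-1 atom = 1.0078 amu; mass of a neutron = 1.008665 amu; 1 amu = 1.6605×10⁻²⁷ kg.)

With 6 protons and 6 neutrons (A = 12):
Total constituent mass: 6 × 1.0078 + 6 × 1.008665 = 12.098790 amu
Mass defect Δm = 12.098790 − 12.0000 = 0.098790 amu
In SI units: 0.098790 amu × 1.6605×10⁻²⁷ kg/amu = 1.6404e-28 kg

1.64e-28 kg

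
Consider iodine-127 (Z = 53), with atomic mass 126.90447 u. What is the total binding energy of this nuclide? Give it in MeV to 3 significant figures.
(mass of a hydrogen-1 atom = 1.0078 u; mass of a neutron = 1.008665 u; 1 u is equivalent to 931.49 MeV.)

With 53 protons and 74 neutrons (A = 127):
Mass of separated nucleons = 53(1.0078) + 74(1.008665) = 53.4134 + 74.641210 = 128.054610 u
Mass defect Δm = 128.054610 − 126.90447 = 1.150140 u
Converting to energy: 1.150140 u × 931.49 MeV/u = 1071.34 MeV

1070 MeV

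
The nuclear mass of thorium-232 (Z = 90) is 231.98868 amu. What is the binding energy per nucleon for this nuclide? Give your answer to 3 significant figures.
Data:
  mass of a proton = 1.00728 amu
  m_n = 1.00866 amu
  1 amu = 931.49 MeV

7.61 MeV/nucleon

With 90 protons and 142 neutrons (A = 232):
Total constituent mass: 90 × 1.00728 + 142 × 1.00866 = 233.88492 amu
Mass defect Δm = 233.88492 − 231.98868 = 1.89624 amu
E_B = 1.89624 × 931.49 = 1766.33 MeV
Per nucleon: 1766.33 / 232 = 7.613 MeV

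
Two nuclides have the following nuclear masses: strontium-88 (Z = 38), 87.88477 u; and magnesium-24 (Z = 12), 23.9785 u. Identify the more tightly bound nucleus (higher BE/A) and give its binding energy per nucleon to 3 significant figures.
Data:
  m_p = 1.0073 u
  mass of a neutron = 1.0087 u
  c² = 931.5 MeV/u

strontium-88; 8.76 MeV/nucleon

strontium-88: Σm = 38(1.0073) + 50(1.0087) = 88.7124 u; Δm = 0.82763 u; E_B = 770.94 MeV; E_B/A = 8.761 MeV
magnesium-24: Σm = 12(1.0073) + 12(1.0087) = 24.1920 u; Δm = 0.2135 u; E_B = 198.875 MeV; E_B/A = 8.286 MeV
strontium-88 has the higher binding energy per nucleon, so it is the more tightly bound nucleus.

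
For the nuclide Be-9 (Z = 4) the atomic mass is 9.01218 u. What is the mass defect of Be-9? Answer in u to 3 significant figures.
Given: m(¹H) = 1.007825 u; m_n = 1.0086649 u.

Z = 4, so N = A − Z = 9 − 4 = 5.
Total constituent mass: 4 × 1.007825 + 5 × 1.0086649 = 9.0746245 u
Mass defect Δm = 9.0746245 − 9.01218 = 0.0624445 u

0.0624 u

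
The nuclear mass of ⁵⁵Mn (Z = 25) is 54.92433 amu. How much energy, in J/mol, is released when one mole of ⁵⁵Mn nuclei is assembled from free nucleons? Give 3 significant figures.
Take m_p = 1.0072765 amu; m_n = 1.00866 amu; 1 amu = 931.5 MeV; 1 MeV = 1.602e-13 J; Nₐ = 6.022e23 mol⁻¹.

Z = 25, so N = A − Z = 55 − 25 = 30.
Total constituent mass: 25 × 1.0072765 + 30 × 1.00866 = 55.4417125 amu
Δm = 55.4417125 − 54.92433 = 0.5173825 amu
Converting to energy: 0.5173825 amu × 931.5 MeV/amu = 481.942 MeV
Per nucleus in joules: 481.942 MeV × 1.602e-13 J/MeV = 7.7207e-11 J
Per mole: 7.7207e-11 J × 6.022e23 mol⁻¹ = 4.6494e+13 J/mol

4.65e+13 J/mol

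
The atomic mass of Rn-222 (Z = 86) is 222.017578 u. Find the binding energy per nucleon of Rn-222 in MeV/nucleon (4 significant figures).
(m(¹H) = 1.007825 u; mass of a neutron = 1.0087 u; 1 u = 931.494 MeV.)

Z = 86, so N = A − Z = 222 − 86 = 136.
Mass of separated nucleons = 86(1.007825) + 136(1.0087) = 86.672950 + 137.1832 = 223.856150 u
Δm = 223.856150 − 222.017578 = 1.838572 u
E_B = 1.838572 × 931.494 = 1712.6188 MeV
BE/A = 1712.6188 MeV / 222 = 7.714 MeV/nucleon

7.714 MeV/nucleon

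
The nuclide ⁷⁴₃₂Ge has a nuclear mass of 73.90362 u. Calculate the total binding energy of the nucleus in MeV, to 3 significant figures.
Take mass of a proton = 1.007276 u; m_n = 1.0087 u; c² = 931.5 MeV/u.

647 MeV

Σm = 32·m_p + 42·m_n = 32.232832 + 42.3654 = 74.598232 u
Mass defect Δm = 74.598232 − 73.90362 = 0.694612 u
Converting to energy: 0.694612 u × 931.5 MeV/u = 647.031 MeV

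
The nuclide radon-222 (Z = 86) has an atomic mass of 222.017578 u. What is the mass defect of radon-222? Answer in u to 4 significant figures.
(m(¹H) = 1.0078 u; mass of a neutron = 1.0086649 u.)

1.832 u

Total constituent mass: 86 × 1.0078 + 136 × 1.0086649 = 223.8492264 u
Mass defect Δm = 223.8492264 − 222.017578 = 1.8316484 u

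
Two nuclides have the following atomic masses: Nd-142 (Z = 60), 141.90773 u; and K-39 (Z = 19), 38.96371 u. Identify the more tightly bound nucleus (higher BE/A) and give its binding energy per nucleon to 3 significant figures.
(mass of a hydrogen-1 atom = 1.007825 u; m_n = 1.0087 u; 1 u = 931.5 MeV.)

K-39; 8.57 MeV/nucleon

Nd-142: Σm = 60(1.007825) + 82(1.0087) = 143.182900 u; Δm = 1.275170 u; E_B = 1187.82 MeV; E_B/A = 8.3649 MeV
K-39: Σm = 19(1.007825) + 20(1.0087) = 39.322675 u; Δm = 0.358965 u; E_B = 334.38 MeV; E_B/A = 8.574 MeV
K-39 has the higher binding energy per nucleon, so it is the more tightly bound nucleus.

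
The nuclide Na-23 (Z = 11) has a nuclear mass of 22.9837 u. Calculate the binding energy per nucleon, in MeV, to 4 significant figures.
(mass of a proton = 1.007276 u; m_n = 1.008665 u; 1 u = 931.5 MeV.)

With 11 protons and 12 neutrons (A = 23):
Total constituent mass: 11 × 1.007276 + 12 × 1.008665 = 23.184016 u
The mass defect is 23.184016 − 22.9837 = 0.200316 u.
Converting to energy: 0.200316 u × 931.5 MeV/u = 186.594 MeV
Dividing by A = 23 gives 8.113 MeV per nucleon.

8.113 MeV/nucleon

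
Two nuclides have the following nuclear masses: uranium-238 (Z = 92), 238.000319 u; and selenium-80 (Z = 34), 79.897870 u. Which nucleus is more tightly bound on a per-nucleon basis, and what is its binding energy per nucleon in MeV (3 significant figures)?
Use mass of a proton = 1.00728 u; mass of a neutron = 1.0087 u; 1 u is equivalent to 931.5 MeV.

uranium-238: Σm = 92(1.00728) + 146(1.0087) = 239.93996 u; Δm = 1.939641 u; E_B = 1806.776 MeV; E_B/A = 7.591 MeV
selenium-80: Σm = 34(1.00728) + 46(1.0087) = 80.64772 u; Δm = 0.749850 u; E_B = 698.49 MeV; E_B/A = 8.731 MeV
selenium-80 has the higher binding energy per nucleon, so it is the more tightly bound nucleus.

selenium-80; 8.73 MeV/nucleon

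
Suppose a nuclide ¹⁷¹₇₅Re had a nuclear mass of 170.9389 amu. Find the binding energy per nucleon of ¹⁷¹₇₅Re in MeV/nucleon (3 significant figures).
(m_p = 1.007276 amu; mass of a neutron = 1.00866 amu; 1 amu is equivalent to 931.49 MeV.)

With 75 protons and 96 neutrons (A = 171):
Total constituent mass: 75 × 1.007276 + 96 × 1.00866 = 172.377060 amu
Δm = 172.377060 − 170.9389 = 1.438160 amu
E_B = 1.438160 × 931.49 = 1339.63 MeV
BE/A = 1339.63 MeV / 171 = 7.834 MeV/nucleon

7.83 MeV/nucleon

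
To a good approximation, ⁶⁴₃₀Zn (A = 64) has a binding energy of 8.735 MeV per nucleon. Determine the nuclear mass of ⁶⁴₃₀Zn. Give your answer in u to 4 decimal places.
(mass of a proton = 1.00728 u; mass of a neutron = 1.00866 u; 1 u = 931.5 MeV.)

63.9127 u

Total binding energy = 64 × 8.735 = 559.040 MeV
Mass defect = 559.040 MeV / (931.5 MeV/u) = 0.600150 u
Constituent mass = 30(1.00728) + 34(1.00866) = 64.51284 u
Nuclear mass = 64.51284 − 0.600150 = 63.912690 u ≈ 63.9127 u (to 4 decimal places)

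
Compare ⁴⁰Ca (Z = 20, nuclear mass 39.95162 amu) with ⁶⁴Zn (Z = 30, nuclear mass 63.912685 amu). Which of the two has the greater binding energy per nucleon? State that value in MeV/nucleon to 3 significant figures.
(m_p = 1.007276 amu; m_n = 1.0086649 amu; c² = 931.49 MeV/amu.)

⁶⁴Zn; 8.74 MeV/nucleon

⁴⁰Ca: Σm = 20(1.007276) + 20(1.0086649) = 40.3188180 amu; Δm = 0.3671980 amu; E_B = 342.04 MeV; E_B/A = 8.551 MeV
⁶⁴Zn: Σm = 30(1.007276) + 34(1.0086649) = 64.5128866 amu; Δm = 0.6002016 amu; E_B = 559.08 MeV; E_B/A = 8.736 MeV
⁶⁴Zn has the higher binding energy per nucleon, so it is the more tightly bound nucleus.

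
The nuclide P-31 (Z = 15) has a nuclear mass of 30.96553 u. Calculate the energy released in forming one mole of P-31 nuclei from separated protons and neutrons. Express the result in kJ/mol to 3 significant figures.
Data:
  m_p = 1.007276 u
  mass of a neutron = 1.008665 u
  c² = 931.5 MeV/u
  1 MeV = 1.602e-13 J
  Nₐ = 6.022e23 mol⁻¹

Mass of separated nucleons = 15(1.007276) + 16(1.008665) = 15.109140 + 16.138640 = 31.247780 u
Mass defect Δm = 31.247780 − 30.96553 = 0.282250 u
Binding energy = Δm·c² = 0.282250 × 931.5 MeV/u = 262.916 MeV
Per nucleus in joules: 262.916 MeV × 1.602e-13 J/MeV = 4.2119e-11 J
Per mole: 4.2119e-11 J × 6.022e23 mol⁻¹ = 2.5364e+13 J/mol

2.54e+10 kJ/mol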